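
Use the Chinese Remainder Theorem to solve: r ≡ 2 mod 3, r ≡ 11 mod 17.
M = 3 × 17 = 51. M₁ = 17, y₁ ≡ 2 mod 3. M₂ = 3, y₂ ≡ 6 mod 17. r = 2×17×2 + 11×3×6 ≡ 11 mod 51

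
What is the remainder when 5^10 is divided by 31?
By repeated squaring (mod 31): 5^{1}≡5, 5^{2}≡25, 5^{4}≡5, 5^{8}≡25. Then 5^{10} = 5^{8+2} ≡ 25 × 25 ≡ 5 (mod 31)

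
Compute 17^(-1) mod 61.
Since 61 is prime, by Fermat 17^(-1) ≡ 17^{59} ≡ 18 mod 61. Verify: 17 × 18 = 306 ≡ 1 mod 61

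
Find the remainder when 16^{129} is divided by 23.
By Fermat: 16^{22} ≡ 1 mod 23. 129 = 5×22 + 19. So 16^{129} ≡ 16^{19} ≡ 12 mod 23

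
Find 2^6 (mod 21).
By repeated squaring (mod 21): 2^{1}≡2, 2^{2}≡4, 2^{4}≡16. Then 2^{6} = 2^{4+2} ≡ 16 × 4 ≡ 1 (mod 21)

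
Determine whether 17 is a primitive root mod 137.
17^{68} ≡ 1 (mod 137) and 68 < 136, so ord_137(17) = 68 ≠ 136 and 17 is not a primitive root.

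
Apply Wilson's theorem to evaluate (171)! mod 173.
(172)! = (171)! × (172) ≡ -1 (mod 173). So (171)! ≡ -1 × (172)^(-1) ≡ (-1)×(-1) = 1 (mod 173)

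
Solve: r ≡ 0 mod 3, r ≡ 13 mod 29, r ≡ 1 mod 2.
M = 3 × 29 × 2 = 174. M₁ = 58, y₁ ≡ 1 mod 3. M₂ = 6, y₂ ≡ 5 mod 29. M₃ = 87, y₃ ≡ 1 mod 2. r = 0×58×1 + 13×6×5 + 1×87×1 ≡ 129 mod 174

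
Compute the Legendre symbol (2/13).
(2/13) = 2^{6} mod 13 = -1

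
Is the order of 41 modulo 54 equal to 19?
Powers of 41 mod 54: 41^1≡41, 41^2≡7, 41^3≡17, 41^4≡49, 41^5≡11, 41^6≡19, 41^7≡23, 41^8≡25, 41^9≡53, 41^10≡13, 41^11≡47, 41^12≡37, 41^13≡5, 41^14≡43, 41^15≡35, 41^16≡31, 41^17≡29, 41^18≡1. Already 41^18≡1, so the order is 18 < 19. No, the actual order is 18.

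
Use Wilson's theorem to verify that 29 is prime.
(28)! mod 29 = 28. Since this equals -1 (mod 29), Wilson confirms 29 is prime.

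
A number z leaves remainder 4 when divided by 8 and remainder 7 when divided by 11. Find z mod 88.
M = 8 × 11 = 88. M₁ = 11, y₁ ≡ 3 mod 8. M₂ = 8, y₂ ≡ 7 mod 11. z = 4×11×3 + 7×8×7 ≡ 84 mod 88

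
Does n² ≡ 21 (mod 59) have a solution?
By Euler's criterion: 21^{29} ≡ 1 (mod 59). Since this equals 1, 21 is a QR.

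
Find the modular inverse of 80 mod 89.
Since 89 is prime, by Fermat 80^(-1) ≡ 80^{87} ≡ 79 (mod 89). Verify: 80 × 79 = 6320 ≡ 1 (mod 89)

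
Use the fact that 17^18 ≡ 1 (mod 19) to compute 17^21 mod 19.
By Fermat: 17^{18} ≡ 1 (mod 19). So 17^{21} = 17^{18} · 17^{3} ≡ 17^{3} ≡ 11 (mod 19)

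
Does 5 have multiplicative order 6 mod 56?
Powers of 5 mod 56: 5^1≡5, 5^2≡25, 5^3≡13, 5^4≡9, 5^5≡45, 5^6≡1. First k with 5^k≡1 is k=6. Yes, ord_56(5) = 6.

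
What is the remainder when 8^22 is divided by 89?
By repeated squaring mod 89: 8^{1}≡8, 8^{2}≡64, 8^{4}≡2, 8^{8}≡4, 8^{16}≡16. Then 8^{22} = 8^{16+4+2} ≡ 16 × 2 × 64 ≡ 1 mod 89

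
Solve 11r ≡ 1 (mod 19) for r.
Since 19 is prime, by Fermat 11^(-1) ≡ 11^{17} ≡ 7 (mod 19). Verify: 11 × 7 = 77 ≡ 1 (mod 19)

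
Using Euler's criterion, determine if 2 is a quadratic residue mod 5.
By Euler's criterion: 2^{2} ≡ 4 mod 5. Since this equals -1 (≡ 4), 2 is not a QR.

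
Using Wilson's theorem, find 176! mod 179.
(178)! = (176)! × (177) × (178) ≡ -1 mod 179. So (176)! ≡ -1 × [(178)(177)]^(-1) ≡ 89 mod 179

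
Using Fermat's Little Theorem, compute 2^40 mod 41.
By Fermat's Little Theorem, 2^{40} ≡ 1 (mod 41) since 41 is prime and gcd(2, 41) = 1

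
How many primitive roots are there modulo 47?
There are φ(47-1) = φ(46) = 22 primitive roots modulo 47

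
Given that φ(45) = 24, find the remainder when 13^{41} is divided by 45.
By Euler: 13^{24} ≡ 1 mod 45 since gcd(13, 45) = 1. 41 = 1×24 + 17. So 13^{41} ≡ 13^{17} ≡ 43 mod 45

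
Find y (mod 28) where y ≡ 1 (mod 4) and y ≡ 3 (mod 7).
M = 4 × 7 = 28. M₁ = 7, y₁ ≡ 3 (mod 4). M₂ = 4, y₂ ≡ 2 (mod 7). y = 1×7×3 + 3×4×2 ≡ 17 (mod 28)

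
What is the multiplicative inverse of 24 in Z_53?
Since 53 is prime, by Fermat 24^(-1) ≡ 24^{51} ≡ 42 mod 53. Verify: 24 × 42 = 1008 ≡ 1 mod 53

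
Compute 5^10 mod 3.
Using Fermat: 5^{2} ≡ 1 (mod 3). 10 ≡ 0 (mod 2). So 5^{10} ≡ 5^{0} ≡ 1 (mod 3)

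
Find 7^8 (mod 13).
By repeated squaring (mod 13): 7^{1}≡7, 7^{2}≡10, 7^{4}≡9, 7^{8}≡3. So 7^{8} ≡ 3 (mod 13)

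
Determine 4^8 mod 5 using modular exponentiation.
Using Fermat: 4^{4} ≡ 1 mod 5. 8 ≡ 0 mod 4. So 4^{8} ≡ 4^{0} ≡ 1 mod 5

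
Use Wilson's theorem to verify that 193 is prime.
(192)! mod 193 = 192. Since this equals -1 mod 193, Wilson confirms 193 is prime.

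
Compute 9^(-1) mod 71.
Since 71 is prime, by Fermat 9^(-1) ≡ 9^{69} ≡ 8 mod 71. Verify: 9 × 8 = 72 ≡ 1 mod 71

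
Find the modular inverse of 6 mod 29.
Since 29 is prime, by Fermat 6^(-1) ≡ 6^{27} ≡ 5 (mod 29). Verify: 6 × 5 = 30 ≡ 1 (mod 29)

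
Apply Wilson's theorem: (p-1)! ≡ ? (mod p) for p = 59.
By Wilson's theorem, (58)! ≡ -1 ≡ 58 (mod 59)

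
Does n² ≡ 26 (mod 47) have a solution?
By Euler's criterion: 26^{23} ≡ 46 (mod 47). Since this equals -1 (≡ 46), 26 is not a QR.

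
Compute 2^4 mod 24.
2^{4} = 16 ≡ 16 mod 24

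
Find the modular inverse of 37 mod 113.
Since 113 is prime, by Fermat 37^(-1) ≡ 37^{111} ≡ 55 mod 113. Verify: 37 × 55 = 2035 ≡ 1 mod 113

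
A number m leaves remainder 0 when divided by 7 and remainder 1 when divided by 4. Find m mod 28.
M = 7 × 4 = 28. M₁ = 4, y₁ ≡ 2 mod 7. M₂ = 7, y₂ ≡ 3 mod 4. m = 0×4×2 + 1×7×3 ≡ 21 mod 28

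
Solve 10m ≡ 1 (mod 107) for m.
Since 107 is prime, by Fermat 10^(-1) ≡ 10^{105} ≡ 75 (mod 107). Verify: 10 × 75 = 750 ≡ 1 (mod 107)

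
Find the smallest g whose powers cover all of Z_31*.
g = 3. For each prime q|30: 3^{15}≡30, 3^{10}≡25, 3^{6}≡16, none ≡ 1, so ord_31(3) = 30 and 3 is a primitive root.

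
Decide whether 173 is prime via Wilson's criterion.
(172)! mod 173 = 172. Since 172 ≡ -1 mod 173, 173 is prime.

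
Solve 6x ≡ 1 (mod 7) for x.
Since 7 is prime, by Fermat 6^(-1) ≡ 6^{5} ≡ 6 (mod 7). Verify: 6 × 6 = 36 ≡ 1 (mod 7)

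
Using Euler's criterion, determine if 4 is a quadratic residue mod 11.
By Euler's criterion: 4^{5} ≡ 1 mod 11. Since this equals 1, 4 is a QR.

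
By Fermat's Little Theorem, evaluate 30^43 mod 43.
By Fermat: 30^{42} ≡ 1 (mod 43). So 30^{43} = 30^{42} · 30^{1} ≡ 30^{1} ≡ 30 (mod 43)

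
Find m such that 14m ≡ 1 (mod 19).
Since 19 is prime, by Fermat 14^(-1) ≡ 14^{17} ≡ 15 (mod 19). Verify: 14 × 15 = 210 ≡ 1 (mod 19)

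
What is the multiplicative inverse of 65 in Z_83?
Since 83 is prime, by Fermat 65^(-1) ≡ 65^{81} ≡ 23 (mod 83). Verify: 65 × 23 = 1495 ≡ 1 (mod 83)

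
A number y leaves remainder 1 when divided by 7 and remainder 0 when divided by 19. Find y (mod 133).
M = 7 × 19 = 133. M₁ = 19, y₁ ≡ 3 (mod 7). M₂ = 7, y₂ ≡ 11 (mod 19). y = 1×19×3 + 0×7×11 ≡ 57 (mod 133)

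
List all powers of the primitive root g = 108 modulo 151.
108^1, 108^2, ..., 108^{150} mod 151: [108, 37, 70, 10, 23, 68, 96, 100, 79, 76, 54, 94, 35, 5, 87, 34, 48, 50, 115, 38, 27, 47, 93, 78, 119, 17, 24, 25, 133, 19, 89, 99, 122, 39, 135, 84, 12, 88, 142, 85, 120, 125, 61, 95, 143, 42, 6, 44, 71, 118, 60, 138, 106, 123, 147, 21, 3, 22, 111, 59, 30, 69, 53, 137, 149, 86, 77, 11, 131, 105, 15, 110, 102, 144, 150, 43, 114, 81, 141, 128, 83, 55, 51, 72, 75, 97, 57, 116, 146, 64, 117, 103, 101, 36, 113, 124, 104, 58, 73, 32, 134, 127, 126, 18, 132, 62, 52, 29, 112, 16, 67, 139, 63, 9, 66, 31, 26, 90, 56, 8, 109, 145, 107, 80, 33, 91, 13, 45, 28, 4, 130, 148, 129, 40, 92, 121, 82, 98, 14, 2, 65, 74, 140, 20, 46, 136, 41, 49, 7, 1]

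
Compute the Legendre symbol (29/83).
(29/83) = 29^{41} mod 83 = 1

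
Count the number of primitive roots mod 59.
Number of primitive roots mod 59 = φ(p-1) = φ(58) = 28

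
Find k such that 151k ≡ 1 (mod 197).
Since 197 is prime, by Fermat 151^(-1) ≡ 151^{195} ≡ 167 (mod 197). Verify: 151 × 167 = 25217 ≡ 1 (mod 197)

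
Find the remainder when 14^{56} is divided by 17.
By Fermat: 14^{16} ≡ 1 mod 17. 56 = 3×16 + 8. So 14^{56} ≡ 14^{8} ≡ 16 mod 17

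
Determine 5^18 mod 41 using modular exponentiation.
By repeated squaring mod 41: 5^{1}≡5, 5^{2}≡25, 5^{4}≡10, 5^{8}≡18, 5^{16}≡37. Then 5^{18} = 5^{16+2} ≡ 37 × 25 ≡ 23 mod 41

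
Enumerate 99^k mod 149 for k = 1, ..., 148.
99^1, 99^2, ..., 99^{148} mod 149: [99, 116, 11, 46, 84, 121, 59, 30, 139, 53, 32, 39, 136, 54, 131, 6, 147, 100, 66, 127, 57, 130, 56, 31, 89, 20, 43, 85, 71, 26, 41, 36, 137, 4, 98, 17, 44, 35, 38, 37, 87, 120, 109, 63, 128, 7, 97, 67, 77, 24, 141, 102, 115, 61, 79, 73, 75, 124, 58, 80, 23, 42, 135, 104, 15, 144, 101, 16, 94, 68, 27, 140, 3, 148, 50, 33, 138, 103, 65, 28, 90, 119, 10, 96, 117, 110, 13, 95, 18, 143, 2, 49, 83, 22, 92, 19, 93, 118, 60, 129, 106, 64, 78, 123, 108, 113, 12, 145, 51, 132, 105, 114, 111, 112, 62, 29, 40, 86, 21, 142, 52, 82, 72, 125, 8, 47, 34, 88, 70, 76, 74, 25, 91, 69, 126, 107, 14, 45, 134, 5, 48, 133, 55, 81, 122, 9, 146, 1]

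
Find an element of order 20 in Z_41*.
2 has order 20 mod 41 since 2^{20} ≡ 1 mod 41 and no smaller power works.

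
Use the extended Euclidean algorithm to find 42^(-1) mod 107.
Extended GCD: 42(-28) + 107(11) = 1. So 42^(-1) ≡ -28 ≡ 79 (mod 107). Verify: 42 × 79 = 3318 ≡ 1 (mod 107)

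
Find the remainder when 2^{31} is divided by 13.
By Fermat: 2^{12} ≡ 1 (mod 13). 31 = 2×12 + 7. So 2^{31} ≡ 2^{7} ≡ 11 (mod 13)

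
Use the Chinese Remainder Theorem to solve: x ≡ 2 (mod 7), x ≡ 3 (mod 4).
M = 7 × 4 = 28. M₁ = 4, y₁ ≡ 2 (mod 7). M₂ = 7, y₂ ≡ 3 (mod 4). x = 2×4×2 + 3×7×3 ≡ 23 (mod 28)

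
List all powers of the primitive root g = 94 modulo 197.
94^1, 94^2, ..., 94^{196} mod 197: [94, 168, 32, 53, 57, 39, 120, 51, 66, 97, 56, 142, 149, 19, 13, 40, 17, 22, 98, 150, 113, 181, 72, 70, 79, 137, 73, 164, 50, 169, 126, 24, 89, 92, 177, 90, 186, 148, 122, 42, 8, 161, 162, 59, 30, 62, 115, 172, 14, 134, 185, 54, 151, 10, 152, 104, 123, 136, 176, 193, 18, 116, 69, 182, 166, 41, 111, 190, 130, 6, 170, 23, 192, 121, 145, 37, 129, 109, 2, 188, 139, 64, 106, 114, 78, 43, 102, 132, 194, 112, 87, 101, 38, 26, 80, 34, 44, 196, 103, 29, 165, 144, 140, 158, 77, 146, 131, 100, 141, 55, 48, 178, 184, 157, 180, 175, 99, 47, 84, 16, 125, 127, 118, 60, 124, 33, 147, 28, 71, 173, 108, 105, 20, 107, 11, 49, 75, 155, 189, 36, 35, 138, 167, 135, 82, 25, 183, 63, 12, 143, 46, 187, 45, 93, 74, 61, 21, 4, 179, 81, 128, 15, 31, 156, 86, 7, 67, 191, 27, 174, 5, 76, 52, 160, 68, 88, 195, 9, 58, 133, 91, 83, 119, 154, 95, 65, 3, 85, 110, 96, 159, 171, 117, 163, 153, 1]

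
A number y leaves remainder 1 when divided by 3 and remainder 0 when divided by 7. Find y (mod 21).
M = 3 × 7 = 21. M₁ = 7, y₁ ≡ 1 (mod 3). M₂ = 3, y₂ ≡ 5 (mod 7). y = 1×7×1 + 0×3×5 ≡ 7 (mod 21)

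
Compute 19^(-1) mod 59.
Since 59 is prime, by Fermat 19^(-1) ≡ 19^{57} ≡ 28 mod 59. Verify: 19 × 28 = 532 ≡ 1 mod 59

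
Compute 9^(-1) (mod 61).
Since 61 is prime, by Fermat 9^(-1) ≡ 9^{59} ≡ 34 (mod 61). Verify: 9 × 34 = 306 ≡ 1 (mod 61)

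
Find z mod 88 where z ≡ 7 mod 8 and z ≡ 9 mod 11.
M = 8 × 11 = 88. M₁ = 11, y₁ ≡ 3 mod 8. M₂ = 8, y₂ ≡ 7 mod 11. z = 7×11×3 + 9×8×7 ≡ 31 mod 88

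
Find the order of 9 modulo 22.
Powers of 9 mod 22: 9^1≡9, 9^2≡15, 9^3≡3, 9^4≡5, 9^5≡1. Order = 5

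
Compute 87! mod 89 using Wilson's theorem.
(88)! = (87)! × (88) ≡ -1 mod 89. So (87)! ≡ -1 × (88)^(-1) ≡ (-1)×(-1) = 1 mod 89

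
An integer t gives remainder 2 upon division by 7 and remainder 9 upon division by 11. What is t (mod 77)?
M = 7 × 11 = 77. M₁ = 11, y₁ ≡ 2 (mod 7). M₂ = 7, y₂ ≡ 8 (mod 11). t = 2×11×2 + 9×7×8 ≡ 9 (mod 77)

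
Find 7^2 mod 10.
7^{2} = 49 ≡ 9 mod 10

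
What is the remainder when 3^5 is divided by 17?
By repeated squaring (mod 17): 3^{1}≡3, 3^{2}≡9, 3^{4}≡13. Then 3^{5} = 3^{4+1} ≡ 13 × 3 ≡ 5 (mod 17)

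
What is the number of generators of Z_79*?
A prime p has φ(p-1) primitive roots; here φ(78) = 24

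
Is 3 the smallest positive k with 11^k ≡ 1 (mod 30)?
Powers of 11 mod 30: 11^1≡11, 11^2≡1. Already 11^2≡1, so the order is 2 < 3. No, the actual order is 2.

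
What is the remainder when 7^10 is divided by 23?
By repeated squaring (mod 23): 7^{1}≡7, 7^{2}≡3, 7^{4}≡9, 7^{8}≡12. Then 7^{10} = 7^{8+2} ≡ 12 × 3 ≡ 13 (mod 23)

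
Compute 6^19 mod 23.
By repeated squaring mod 23: 6^{1}≡6, 6^{2}≡13, 6^{4}≡8, 6^{8}≡18, 6^{16}≡2. Then 6^{19} = 6^{16+2+1} ≡ 2 × 13 × 6 ≡ 18 mod 23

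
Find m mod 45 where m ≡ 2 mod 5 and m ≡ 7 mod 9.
M = 5 × 9 = 45. M₁ = 9, y₁ ≡ 4 mod 5. M₂ = 5, y₂ ≡ 2 mod 9. m = 2×9×4 + 7×5×2 ≡ 7 mod 45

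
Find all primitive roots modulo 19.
There are φ(18) = 6 primitive roots mod 19: {2, 3, 10, 13, 14, 15}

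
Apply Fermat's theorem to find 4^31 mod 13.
By Fermat: 4^{12} ≡ 1 mod 13. 31 = 2×12 + 7. So 4^{31} ≡ 4^{7} ≡ 4 mod 13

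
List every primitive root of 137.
There are φ(136) = 64 primitive roots mod 137: {3, 5, 6, 12, 13, 20, 21, 23, 24, 26, 27, 29, 31, 33, 35, 40, 42, 43, 45, 46, 47, 48, 51, 52, 53, 54, 55, 57, 58, 62, 66, 67, 70, 71, 75, 79, 80, 82, 83, 84, 85, 86, 89, 90, 91, 92, 94, 95, 97, 102, 104, 106, 108, 110, 111, 113, 114, 116, 117, 124, 125, 131, 132, 134}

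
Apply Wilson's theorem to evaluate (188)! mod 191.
(190)! = (188)! × (189) × (190) ≡ -1 mod 191. So (188)! ≡ -1 × [(190)(189)]^(-1) ≡ 95 mod 191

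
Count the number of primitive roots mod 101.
A prime p has φ(p-1) primitive roots; here φ(100) = 40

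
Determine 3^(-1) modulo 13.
Since 13 is prime, by Fermat 3^(-1) ≡ 3^{11} ≡ 9 (mod 13). Verify: 3 × 9 = 27 ≡ 1 (mod 13)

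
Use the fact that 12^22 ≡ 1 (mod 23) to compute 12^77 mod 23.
By Fermat: 12^{22} ≡ 1 (mod 23). 77 = 3×22 + 11. So 12^{77} ≡ 12^{11} ≡ 1 (mod 23)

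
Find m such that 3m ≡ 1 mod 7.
Since 7 is prime, by Fermat 3^(-1) ≡ 3^{5} ≡ 5 mod 7. Verify: 3 × 5 = 15 ≡ 1 mod 7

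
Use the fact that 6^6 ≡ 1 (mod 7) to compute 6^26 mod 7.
By Fermat: 6^{6} ≡ 1 (mod 7). 26 = 4×6 + 2. So 6^{26} ≡ 6^{2} ≡ 1 (mod 7)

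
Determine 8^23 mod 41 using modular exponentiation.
By repeated squaring mod 41: 8^{1}≡8, 8^{2}≡23, 8^{4}≡37, 8^{8}≡16, 8^{16}≡10. Then 8^{23} = 8^{16+4+2+1} ≡ 10 × 37 × 23 × 8 ≡ 20 mod 41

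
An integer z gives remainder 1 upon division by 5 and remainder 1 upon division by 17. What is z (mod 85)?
M = 5 × 17 = 85. M₁ = 17, y₁ ≡ 3 (mod 5). M₂ = 5, y₂ ≡ 7 (mod 17). z = 1×17×3 + 1×5×7 ≡ 1 (mod 85)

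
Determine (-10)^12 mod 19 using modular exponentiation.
By repeated squaring mod 19: (-10)^{1}≡9, (-10)^{2}≡5, (-10)^{4}≡6, (-10)^{8}≡17. Then (-10)^{12} = (-10)^{8+4} ≡ 17 × 6 ≡ 7 mod 19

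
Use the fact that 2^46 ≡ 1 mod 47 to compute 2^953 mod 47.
By Fermat: 2^{46} ≡ 1 mod 47. 953 ≡ 33 mod 46. So 2^{953} ≡ 2^{33} ≡ 37 mod 47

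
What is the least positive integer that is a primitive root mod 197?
g = 2. For each prime q|196: 2^{98}≡196, 2^{28}≡104, none ≡ 1, so ord_197(2) = 196 and 2 is a primitive root.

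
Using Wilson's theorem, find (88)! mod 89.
By Wilson's theorem, (88)! ≡ -1 ≡ 88 mod 89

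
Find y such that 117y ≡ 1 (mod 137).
Since 137 is prime, by Fermat 117^(-1) ≡ 117^{135} ≡ 89 (mod 137). Verify: 117 × 89 = 10413 ≡ 1 (mod 137)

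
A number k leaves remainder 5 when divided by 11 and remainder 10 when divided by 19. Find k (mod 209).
M = 11 × 19 = 209. M₁ = 19, y₁ ≡ 7 (mod 11). M₂ = 11, y₂ ≡ 7 (mod 19). k = 5×19×7 + 10×11×7 ≡ 181 (mod 209)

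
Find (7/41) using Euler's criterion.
(7/41) = 7^{20} mod 41 = -1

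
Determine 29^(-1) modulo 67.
Since 67 is prime, by Fermat 29^(-1) ≡ 29^{65} ≡ 37 mod 67. Verify: 29 × 37 = 1073 ≡ 1 mod 67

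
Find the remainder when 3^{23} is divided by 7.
By Fermat: 3^{6} ≡ 1 (mod 7). 23 = 3×6 + 5. So 3^{23} ≡ 3^{5} ≡ 5 (mod 7)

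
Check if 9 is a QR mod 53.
By Euler's criterion: 9^{26} ≡ 1 mod 53. Since this equals 1, 9 is a QR.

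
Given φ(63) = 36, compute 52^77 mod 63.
By Euler: 52^{36} ≡ 1 mod 63 since gcd(52, 63) = 1. 77 = 2×36 + 5. So 52^{77} ≡ 52^{5} ≡ 40 mod 63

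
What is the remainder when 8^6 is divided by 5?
Using Fermat: 8^{4} ≡ 1 mod 5. 6 ≡ 2 mod 4. So 8^{6} ≡ 8^{2} ≡ 4 mod 5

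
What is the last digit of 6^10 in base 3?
By repeated squaring mod 3: 6^{1}≡0, 6^{2}≡0, 6^{4}≡0, 6^{8}≡0. Then 6^{10} = 6^{8+2} ≡ 0 × 0 ≡ 0 mod 3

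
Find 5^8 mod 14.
By repeated squaring mod 14: 5^{1}≡5, 5^{2}≡11, 5^{4}≡9, 5^{8}≡11. So 5^{8} ≡ 11 mod 14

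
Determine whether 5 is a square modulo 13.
By Euler's criterion: 5^{6} ≡ 12 mod 13. Since this equals -1 (≡ 12), 5 is not a QR.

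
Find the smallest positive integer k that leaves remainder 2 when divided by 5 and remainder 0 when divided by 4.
M = 5 × 4 = 20. M₁ = 4, y₁ ≡ 4 (mod 5). M₂ = 5, y₂ ≡ 1 (mod 4). k = 2×4×4 + 0×5×1 ≡ 12 (mod 20)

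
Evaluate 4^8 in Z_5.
Using Fermat: 4^{4} ≡ 1 mod 5. 8 ≡ 0 mod 4. So 4^{8} ≡ 4^{0} ≡ 1 mod 5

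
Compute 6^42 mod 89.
By repeated squaring (mod 89): 6^{1}≡6, 6^{2}≡36, 6^{4}≡50, 6^{8}≡8, 6^{16}≡64, 6^{32}≡2. Then 6^{42} = 6^{32+8+2} ≡ 2 × 8 × 36 ≡ 42 (mod 89)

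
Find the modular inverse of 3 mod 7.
Since 7 is prime, by Fermat 3^(-1) ≡ 3^{5} ≡ 5 mod 7. Verify: 3 × 5 = 15 ≡ 1 mod 7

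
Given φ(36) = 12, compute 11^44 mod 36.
By Euler: 11^{12} ≡ 1 mod 36 since gcd(11, 36) = 1. 44 = 3×12 + 8. So 11^{44} ≡ 11^{8} ≡ 13 mod 36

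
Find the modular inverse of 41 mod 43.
Since 43 is prime, by Fermat 41^(-1) ≡ 41^{41} ≡ 21 mod 43. Verify: 41 × 21 = 861 ≡ 1 mod 43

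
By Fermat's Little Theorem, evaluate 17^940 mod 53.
By Fermat: 17^{52} ≡ 1 (mod 53). 940 ≡ 4 (mod 52). So 17^{940} ≡ 17^{4} ≡ 46 (mod 53)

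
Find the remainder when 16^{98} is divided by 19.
By Fermat: 16^{18} ≡ 1 mod 19. 98 = 5×18 + 8. So 16^{98} ≡ 16^{8} ≡ 6 mod 19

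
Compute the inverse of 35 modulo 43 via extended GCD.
Extended GCD: 35(16) + 43(-13) = 1. So 35^(-1) ≡ 16 mod 43. Verify: 35 × 16 = 560 ≡ 1 mod 43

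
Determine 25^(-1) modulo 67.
Since 67 is prime, by Fermat 25^(-1) ≡ 25^{65} ≡ 59 mod 67. Verify: 25 × 59 = 1475 ≡ 1 mod 67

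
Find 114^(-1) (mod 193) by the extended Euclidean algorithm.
Extended GCD: 114(-22) + 193(13) = 1. So 114^(-1) ≡ -22 ≡ 171 (mod 193). Verify: 114 × 171 = 19494 ≡ 1 (mod 193)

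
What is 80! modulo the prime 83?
(82)! = (80)! × (81) × (82) ≡ -1 (mod 83). So (80)! ≡ -1 × [(82)(81)]^(-1) ≡ 41 (mod 83)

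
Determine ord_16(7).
Powers of 7 mod 16: 7^1≡7, 7^2≡1. Order = 2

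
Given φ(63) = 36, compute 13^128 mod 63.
By Euler: 13^{36} ≡ 1 mod 63 since gcd(13, 63) = 1. 128 = 3×36 + 20. So 13^{128} ≡ 13^{20} ≡ 43 mod 63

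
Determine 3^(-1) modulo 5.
Since 5 is prime, by Fermat 3^(-1) ≡ 3^{3} ≡ 2 (mod 5). Verify: 3 × 2 = 6 ≡ 1 (mod 5)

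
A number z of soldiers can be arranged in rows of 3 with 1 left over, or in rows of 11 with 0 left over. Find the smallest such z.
M = 3 × 11 = 33. M₁ = 11, y₁ ≡ 2 (mod 3). M₂ = 3, y₂ ≡ 4 (mod 11). z = 1×11×2 + 0×3×4 ≡ 22 (mod 33)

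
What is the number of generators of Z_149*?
A prime p has φ(p-1) primitive roots; here φ(148) = 72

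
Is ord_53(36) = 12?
Powers of 36 mod 53: 36^1≡36, 36^2≡24, 36^3≡16, 36^4≡46, 36^5≡13, 36^6≡44, 36^7≡47, 36^8≡49, 36^9≡15, 36^10≡10, 36^11≡42, 36^12≡28, 36^13≡1. 36^12≡28≢1, so ord ≠ 12. No, the actual order is 13.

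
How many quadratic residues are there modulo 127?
The squaring map on Z_127* is 2-to-1, so there are (126)/2 = 63 QRs.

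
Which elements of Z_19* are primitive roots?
There are φ(18) = 6 primitive roots mod 19: {2, 3, 10, 13, 14, 15}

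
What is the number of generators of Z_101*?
A prime p has φ(p-1) primitive roots; here φ(100) = 40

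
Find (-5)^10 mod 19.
By repeated squaring mod 19: (-5)^{1}≡14, (-5)^{2}≡6, (-5)^{4}≡17, (-5)^{8}≡4. Then (-5)^{10} = (-5)^{8+2} ≡ 4 × 6 ≡ 5 mod 19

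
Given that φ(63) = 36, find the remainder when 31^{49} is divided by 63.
By Euler: 31^{36} ≡ 1 mod 63 since gcd(31, 63) = 1. 49 = 1×36 + 13. So 31^{49} ≡ 31^{13} ≡ 31 mod 63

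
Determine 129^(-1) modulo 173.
Since 173 is prime, by Fermat 129^(-1) ≡ 129^{171} ≡ 114 mod 173. Verify: 129 × 114 = 14706 ≡ 1 mod 173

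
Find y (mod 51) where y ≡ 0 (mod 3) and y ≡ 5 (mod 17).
M = 3 × 17 = 51. M₁ = 17, y₁ ≡ 2 (mod 3). M₂ = 3, y₂ ≡ 6 (mod 17). y = 0×17×2 + 5×3×6 ≡ 39 (mod 51)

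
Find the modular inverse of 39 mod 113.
Since 113 is prime, by Fermat 39^(-1) ≡ 39^{111} ≡ 29 (mod 113). Verify: 39 × 29 = 1131 ≡ 1 (mod 113)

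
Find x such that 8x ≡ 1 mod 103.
Since 103 is prime, by Fermat 8^(-1) ≡ 8^{101} ≡ 13 mod 103. Verify: 8 × 13 = 104 ≡ 1 mod 103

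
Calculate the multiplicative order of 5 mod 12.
Powers of 5 mod 12: 5^1≡5, 5^2≡1. ord_12(5) = 2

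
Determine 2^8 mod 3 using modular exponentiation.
Using Fermat: 2^{2} ≡ 1 (mod 3). 8 ≡ 0 (mod 2). So 2^{8} ≡ 2^{0} ≡ 1 (mod 3)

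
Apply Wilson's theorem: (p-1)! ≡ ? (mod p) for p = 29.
By Wilson's theorem, (28)! ≡ -1 ≡ 28 (mod 29)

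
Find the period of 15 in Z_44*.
Powers of 15 mod 44: 15^1≡15, 15^2≡5, 15^3≡31, 15^4≡25, 15^5≡23, 15^6≡37, 15^7≡27, 15^8≡9, 15^9≡3, 15^10≡1. So the order of 15 is 10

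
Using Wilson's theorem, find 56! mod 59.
(58)! = (56)! × (57) × (58) ≡ -1 mod 59. So (56)! ≡ -1 × [(58)(57)]^(-1) ≡ 29 mod 59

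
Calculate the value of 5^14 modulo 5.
By repeated squaring (mod 5): 5^{1}≡0, 5^{2}≡0, 5^{4}≡0, 5^{8}≡0. Then 5^{14} = 5^{8+4+2} ≡ 0 × 0 × 0 ≡ 0 (mod 5)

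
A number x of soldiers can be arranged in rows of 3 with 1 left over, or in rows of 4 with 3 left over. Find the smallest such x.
M = 3 × 4 = 12. M₁ = 4, y₁ ≡ 1 (mod 3). M₂ = 3, y₂ ≡ 3 (mod 4). x = 1×4×1 + 3×3×3 ≡ 7 (mod 12)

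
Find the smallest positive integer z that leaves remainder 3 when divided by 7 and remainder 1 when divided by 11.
M = 7 × 11 = 77. M₁ = 11, y₁ ≡ 2 (mod 7). M₂ = 7, y₂ ≡ 8 (mod 11). z = 3×11×2 + 1×7×8 ≡ 45 (mod 77)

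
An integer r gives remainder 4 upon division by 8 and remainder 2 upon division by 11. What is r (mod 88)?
M = 8 × 11 = 88. M₁ = 11, y₁ ≡ 3 (mod 8). M₂ = 8, y₂ ≡ 7 (mod 11). r = 4×11×3 + 2×8×7 ≡ 68 (mod 88)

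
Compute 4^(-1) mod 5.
Since 5 is prime, by Fermat 4^(-1) ≡ 4^{3} ≡ 4 mod 5. Verify: 4 × 4 = 16 ≡ 1 mod 5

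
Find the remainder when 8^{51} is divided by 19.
By Fermat: 8^{18} ≡ 1 (mod 19). 51 = 2×18 + 15. So 8^{51} ≡ 8^{15} ≡ 18 (mod 19)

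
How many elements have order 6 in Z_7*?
Number of primitive roots mod 7 = φ(p-1) = φ(6) = 2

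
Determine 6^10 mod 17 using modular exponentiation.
By repeated squaring (mod 17): 6^{1}≡6, 6^{2}≡2, 6^{4}≡4, 6^{8}≡16. Then 6^{10} = 6^{8+2} ≡ 16 × 2 ≡ 15 (mod 17)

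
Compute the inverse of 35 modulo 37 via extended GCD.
Extended GCD: 35(18) + 37(-17) = 1. So 35^(-1) ≡ 18 mod 37. Verify: 35 × 18 = 630 ≡ 1 mod 37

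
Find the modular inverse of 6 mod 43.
Since 43 is prime, by Fermat 6^(-1) ≡ 6^{41} ≡ 36 (mod 43). Verify: 6 × 36 = 216 ≡ 1 (mod 43)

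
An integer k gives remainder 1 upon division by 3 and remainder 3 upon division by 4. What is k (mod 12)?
M = 3 × 4 = 12. M₁ = 4, y₁ ≡ 1 (mod 3). M₂ = 3, y₂ ≡ 3 (mod 4). k = 1×4×1 + 3×3×3 ≡ 7 (mod 12)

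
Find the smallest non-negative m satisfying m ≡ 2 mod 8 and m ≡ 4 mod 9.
M = 8 × 9 = 72. M₁ = 9, y₁ ≡ 1 mod 8. M₂ = 8, y₂ ≡ 8 mod 9. m = 2×9×1 + 4×8×8 ≡ 58 mod 72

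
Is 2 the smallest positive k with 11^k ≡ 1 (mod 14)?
Powers of 11 mod 14: 11^1≡11, 11^2≡9, 11^3≡1. 11^2≡9≢1, so ord ≠ 2. No, the actual order is 3.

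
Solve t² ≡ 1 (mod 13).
The square roots of 1 mod 13 are 1 and 12. Verify: 1² = 1 ≡ 1 (mod 13)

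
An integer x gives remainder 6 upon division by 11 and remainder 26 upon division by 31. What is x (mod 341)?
M = 11 × 31 = 341. M₁ = 31, y₁ ≡ 5 (mod 11). M₂ = 11, y₂ ≡ 17 (mod 31). x = 6×31×5 + 26×11×17 ≡ 336 (mod 341)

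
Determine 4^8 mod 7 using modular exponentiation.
Using Fermat: 4^{6} ≡ 1 mod 7. 8 ≡ 2 mod 6. So 4^{8} ≡ 4^{2} ≡ 2 mod 7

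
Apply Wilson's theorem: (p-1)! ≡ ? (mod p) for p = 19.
By Wilson's theorem, (18)! ≡ -1 ≡ 18 mod 19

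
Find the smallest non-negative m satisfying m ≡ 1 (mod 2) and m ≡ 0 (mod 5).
M = 2 × 5 = 10. M₁ = 5, y₁ ≡ 1 (mod 2). M₂ = 2, y₂ ≡ 3 (mod 5). m = 1×5×1 + 0×2×3 ≡ 5 (mod 10)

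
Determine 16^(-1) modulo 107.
Since 107 is prime, by Fermat 16^(-1) ≡ 16^{105} ≡ 87 mod 107. Verify: 16 × 87 = 1392 ≡ 1 mod 107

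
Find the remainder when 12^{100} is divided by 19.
By Fermat: 12^{18} ≡ 1 (mod 19). 100 = 5×18 + 10. So 12^{100} ≡ 12^{10} ≡ 7 (mod 19)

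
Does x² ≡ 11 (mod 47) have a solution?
By Euler's criterion: 11^{23} ≡ 46 (mod 47). Since this equals -1 (≡ 46), 11 is not a QR.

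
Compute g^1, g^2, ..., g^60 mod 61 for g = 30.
30^1, 30^2, ..., 30^{60} mod 61: [30, 46, 38, 42, 40, 41, 10, 56, 33, 14, 54, 34, 44, 39, 11, 25, 18, 52, 35, 13, 24, 49, 6, 58, 32, 45, 8, 57, 2, 60, 31, 15, 23, 19, 21, 20, 51, 5, 28, 47, 7, 27, 17, 22, 50, 36, 43, 9, 26, 48, 37, 12, 55, 3, 29, 16, 53, 4, 59, 1]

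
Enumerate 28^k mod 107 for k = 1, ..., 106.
28^1, 28^2, ..., 28^{106} mod 107: [28, 35, 17, 48, 60, 75, 67, 57, 98, 69, 6, 61, 103, 102, 74, 39, 22, 81, 21, 53, 93, 36, 45, 83, 77, 16, 20, 25, 58, 19, 104, 23, 2, 56, 70, 34, 96, 13, 43, 27, 7, 89, 31, 12, 15, 99, 97, 41, 78, 44, 55, 42, 106, 79, 72, 90, 59, 47, 32, 40, 50, 9, 38, 101, 46, 4, 5, 33, 68, 85, 26, 86, 54, 14, 71, 62, 24, 30, 91, 87, 82, 49, 88, 3, 84, 105, 51, 37, 73, 11, 94, 64, 80, 100, 18, 76, 95, 92, 8, 10, 66, 29, 63, 52, 65, 1]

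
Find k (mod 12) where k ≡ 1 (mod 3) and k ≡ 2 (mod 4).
M = 3 × 4 = 12. M₁ = 4, y₁ ≡ 1 (mod 3). M₂ = 3, y₂ ≡ 3 (mod 4). k = 1×4×1 + 2×3×3 ≡ 10 (mod 12)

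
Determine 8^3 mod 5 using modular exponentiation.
8^{3} = 512 ≡ 2 mod 5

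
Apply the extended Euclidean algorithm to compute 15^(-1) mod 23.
Extended GCD: 15(-3) + 23(2) = 1. So 15^(-1) ≡ -3 ≡ 20 (mod 23). Verify: 15 × 20 = 300 ≡ 1 (mod 23)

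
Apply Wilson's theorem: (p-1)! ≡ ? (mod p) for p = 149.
By Wilson's theorem, (148)! ≡ -1 ≡ 148 (mod 149)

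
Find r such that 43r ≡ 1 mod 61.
Since 61 is prime, by Fermat 43^(-1) ≡ 43^{59} ≡ 44 mod 61. Verify: 43 × 44 = 1892 ≡ 1 mod 61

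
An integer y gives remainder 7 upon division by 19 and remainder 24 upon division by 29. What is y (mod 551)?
M = 19 × 29 = 551. M₁ = 29, y₁ ≡ 2 (mod 19). M₂ = 19, y₂ ≡ 26 (mod 29). y = 7×29×2 + 24×19×26 ≡ 140 (mod 551)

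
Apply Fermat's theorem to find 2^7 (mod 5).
By Fermat: 2^{4} ≡ 1 (mod 5). So 2^{7} = 2^{4} · 2^{3} ≡ 2^{3} ≡ 3 (mod 5)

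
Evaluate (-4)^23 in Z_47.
By repeated squaring mod 47: (-4)^{1}≡43, (-4)^{2}≡16, (-4)^{4}≡21, (-4)^{8}≡18, (-4)^{16}≡42. Then (-4)^{23} = (-4)^{16+4+2+1} ≡ 42 × 21 × 16 × 43 ≡ 46 mod 47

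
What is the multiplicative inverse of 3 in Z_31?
Since 31 is prime, by Fermat 3^(-1) ≡ 3^{29} ≡ 21 mod 31. Verify: 3 × 21 = 63 ≡ 1 mod 31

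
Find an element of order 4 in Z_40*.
3 has order 4 mod 40 since 3^{4} ≡ 1 (mod 40) and no smaller power works.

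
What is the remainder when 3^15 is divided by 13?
Using Fermat: 3^{12} ≡ 1 (mod 13). 15 ≡ 3 (mod 12). So 3^{15} ≡ 3^{3} ≡ 1 (mod 13)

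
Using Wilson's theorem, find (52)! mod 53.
By Wilson's theorem, (52)! ≡ -1 ≡ 52 mod 53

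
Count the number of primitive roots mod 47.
Number of primitive roots mod 47 = φ(p-1) = φ(46) = 22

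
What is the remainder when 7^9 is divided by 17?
By repeated squaring (mod 17): 7^{1}≡7, 7^{2}≡15, 7^{4}≡4, 7^{8}≡16. Then 7^{9} = 7^{8+1} ≡ 16 × 7 ≡ 10 (mod 17)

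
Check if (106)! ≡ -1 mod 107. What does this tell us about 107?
(106)! mod 107 = 106. Since this equals -1 mod 107, Wilson confirms 107 is prime.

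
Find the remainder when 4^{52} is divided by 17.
By Fermat: 4^{16} ≡ 1 mod 17. 52 = 3×16 + 4. So 4^{52} ≡ 4^{4} ≡ 1 mod 17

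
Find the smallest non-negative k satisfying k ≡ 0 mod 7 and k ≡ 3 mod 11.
M = 7 × 11 = 77. M₁ = 11, y₁ ≡ 2 mod 7. M₂ = 7, y₂ ≡ 8 mod 11. k = 0×11×2 + 3×7×8 ≡ 14 mod 77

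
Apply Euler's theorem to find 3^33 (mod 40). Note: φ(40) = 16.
By Euler: 3^{16} ≡ 1 (mod 40) since gcd(3, 40) = 1. 33 = 2×16 + 1. So 3^{33} ≡ 3^{1} ≡ 3 (mod 40)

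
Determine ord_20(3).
Powers of 3 mod 20: 3^1≡3, 3^2≡9, 3^3≡7, 3^4≡1. Order = 4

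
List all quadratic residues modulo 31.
Squares in Z_31*: {1, 2, 4, 5, 7, 8, 9, 10, 14, 16, 18, 19, 20, 25, 28}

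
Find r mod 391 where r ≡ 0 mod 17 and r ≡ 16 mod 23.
M = 17 × 23 = 391. M₁ = 23, y₁ ≡ 3 mod 17. M₂ = 17, y₂ ≡ 19 mod 23. r = 0×23×3 + 16×17×19 ≡ 85 mod 391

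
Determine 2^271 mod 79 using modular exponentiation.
Using Fermat: 2^{78} ≡ 1 mod 79. 271 ≡ 37 mod 78. So 2^{271} ≡ 2^{37} ≡ 20 mod 79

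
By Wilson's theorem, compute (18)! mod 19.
By Wilson's theorem, (18)! ≡ -1 ≡ 18 mod 19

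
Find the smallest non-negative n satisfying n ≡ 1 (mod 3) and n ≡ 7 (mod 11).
M = 3 × 11 = 33. M₁ = 11, y₁ ≡ 2 (mod 3). M₂ = 3, y₂ ≡ 4 (mod 11). n = 1×11×2 + 7×3×4 ≡ 7 (mod 33)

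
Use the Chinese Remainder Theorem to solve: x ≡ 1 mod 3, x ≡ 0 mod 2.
M = 3 × 2 = 6. M₁ = 2, y₁ ≡ 2 mod 3. M₂ = 3, y₂ ≡ 1 mod 2. x = 1×2×2 + 0×3×1 ≡ 4 mod 6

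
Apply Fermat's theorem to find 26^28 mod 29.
By Fermat's Little Theorem, 26^{28} ≡ 1 mod 29 since 29 is prime and gcd(26, 29) = 1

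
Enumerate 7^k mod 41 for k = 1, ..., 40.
7^1, 7^2, ..., 7^{40} mod 41: [7, 8, 15, 23, 38, 20, 17, 37, 13, 9, 22, 31, 12, 2, 14, 16, 30, 5, 35, 40, 34, 33, 26, 18, 3, 21, 24, 4, 28, 32, 19, 10, 29, 39, 27, 25, 11, 36, 6, 1]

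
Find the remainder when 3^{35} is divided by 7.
By Fermat: 3^{6} ≡ 1 mod 7. 35 = 5×6 + 5. So 3^{35} ≡ 3^{5} ≡ 5 mod 7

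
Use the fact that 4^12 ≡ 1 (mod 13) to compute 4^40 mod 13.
By Fermat: 4^{12} ≡ 1 (mod 13). 40 = 3×12 + 4. So 4^{40} ≡ 4^{4} ≡ 9 (mod 13)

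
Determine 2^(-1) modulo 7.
Since 7 is prime, by Fermat 2^(-1) ≡ 2^{5} ≡ 4 mod 7. Verify: 2 × 4 = 8 ≡ 1 mod 7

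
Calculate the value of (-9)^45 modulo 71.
By repeated squaring (mod 71): (-9)^{1}≡62, (-9)^{2}≡10, (-9)^{4}≡29, (-9)^{8}≡60, (-9)^{16}≡50, (-9)^{32}≡15. Then (-9)^{45} = (-9)^{32+8+4+1} ≡ 15 × 60 × 29 × 62 ≡ 39 (mod 71)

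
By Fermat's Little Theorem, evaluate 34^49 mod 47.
By Fermat: 34^{46} ≡ 1 mod 47. So 34^{49} = 34^{46} · 34^{3} ≡ 34^{3} ≡ 12 mod 47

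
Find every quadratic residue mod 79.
QRs mod 79: {1, 2, 4, 5, 8, 9, 10, 11, 13, 16, 18, 19, 20, 21, 22, 23, 25, 26, 31, 32, 36, 38, 40, 42, 44, 45, 46, 49, 50, 51, 52, 55, 62, 64, 65, 67, 72, 73, 76}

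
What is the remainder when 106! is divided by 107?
By Wilson's theorem, (106)! ≡ -1 ≡ 106 (mod 107)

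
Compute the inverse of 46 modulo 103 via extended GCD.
Extended GCD: 46(-47) + 103(21) = 1. So 46^(-1) ≡ -47 ≡ 56 mod 103. Verify: 46 × 56 = 2576 ≡ 1 mod 103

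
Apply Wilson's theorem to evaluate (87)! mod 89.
(88)! = (87)! × (88) ≡ -1 mod 89. So (87)! ≡ -1 × (88)^(-1) ≡ (-1)×(-1) = 1 mod 89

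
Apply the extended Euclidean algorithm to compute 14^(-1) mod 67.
Extended GCD: 14(24) + 67(-5) = 1. So 14^(-1) ≡ 24 mod 67. Verify: 14 × 24 = 336 ≡ 1 mod 67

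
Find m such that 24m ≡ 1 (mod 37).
Since 37 is prime, by Fermat 24^(-1) ≡ 24^{35} ≡ 17 (mod 37). Verify: 24 × 17 = 408 ≡ 1 (mod 37)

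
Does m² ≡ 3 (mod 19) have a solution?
By Euler's criterion: 3^{9} ≡ 18 (mod 19). Since this equals -1 (≡ 18), 3 is not a QR.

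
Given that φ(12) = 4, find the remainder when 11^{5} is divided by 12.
By Euler: 11^{4} ≡ 1 (mod 12) since gcd(11, 12) = 1. 5 = 1×4 + 1. So 11^{5} ≡ 11^{1} ≡ 11 (mod 12)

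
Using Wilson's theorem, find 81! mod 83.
(82)! = (81)! × (82) ≡ -1 (mod 83). So (81)! ≡ -1 × (82)^(-1) ≡ (-1)×(-1) = 1 (mod 83)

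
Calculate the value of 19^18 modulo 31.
By repeated squaring mod 31: 19^{1}≡19, 19^{2}≡20, 19^{4}≡28, 19^{8}≡9, 19^{16}≡19. Then 19^{18} = 19^{16+2} ≡ 19 × 20 ≡ 8 mod 31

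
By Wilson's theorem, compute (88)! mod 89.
By Wilson's theorem, (88)! ≡ -1 ≡ 88 mod 89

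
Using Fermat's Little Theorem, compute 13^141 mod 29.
By Fermat: 13^{28} ≡ 1 (mod 29). 141 = 5×28 + 1. So 13^{141} ≡ 13^{1} ≡ 13 (mod 29)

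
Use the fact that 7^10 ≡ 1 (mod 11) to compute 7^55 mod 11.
By Fermat: 7^{10} ≡ 1 (mod 11). 55 = 5×10 + 5. So 7^{55} ≡ 7^{5} ≡ 10 (mod 11)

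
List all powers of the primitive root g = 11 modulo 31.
11^1, 11^2, ..., 11^{30} mod 31: [11, 28, 29, 9, 6, 4, 13, 19, 23, 5, 24, 16, 21, 14, 30, 20, 3, 2, 22, 25, 27, 18, 12, 8, 26, 7, 15, 10, 17, 1]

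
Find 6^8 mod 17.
By repeated squaring mod 17: 6^{1}≡6, 6^{2}≡2, 6^{4}≡4, 6^{8}≡16. So 6^{8} ≡ 16 mod 17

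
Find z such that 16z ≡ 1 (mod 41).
Since 41 is prime, by Fermat 16^(-1) ≡ 16^{39} ≡ 18 (mod 41). Verify: 16 × 18 = 288 ≡ 1 (mod 41)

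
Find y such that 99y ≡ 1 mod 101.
Since 101 is prime, by Fermat 99^(-1) ≡ 99^{99} ≡ 50 mod 101. Verify: 99 × 50 = 4950 ≡ 1 mod 101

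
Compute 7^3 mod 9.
7^{3} = 343 ≡ 1 mod 9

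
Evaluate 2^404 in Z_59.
Using Fermat: 2^{58} ≡ 1 (mod 59). 404 ≡ 56 (mod 58). So 2^{404} ≡ 2^{56} ≡ 15 (mod 59)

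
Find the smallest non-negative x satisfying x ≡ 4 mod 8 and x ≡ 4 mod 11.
M = 8 × 11 = 88. M₁ = 11, y₁ ≡ 3 mod 8. M₂ = 8, y₂ ≡ 7 mod 11. x = 4×11×3 + 4×8×7 ≡ 4 mod 88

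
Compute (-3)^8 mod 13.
By repeated squaring (mod 13): (-3)^{1}≡10, (-3)^{2}≡9, (-3)^{4}≡3, (-3)^{8}≡9. So (-3)^{8} ≡ 9 (mod 13)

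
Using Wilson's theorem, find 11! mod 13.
(12)! = (11)! × (12) ≡ -1 (mod 13). So (11)! ≡ -1 × (12)^(-1) ≡ (-1)×(-1) = 1 (mod 13)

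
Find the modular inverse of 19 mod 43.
Since 43 is prime, by Fermat 19^(-1) ≡ 19^{41} ≡ 34 (mod 43). Verify: 19 × 34 = 646 ≡ 1 (mod 43)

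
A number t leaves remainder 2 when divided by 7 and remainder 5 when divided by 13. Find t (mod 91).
M = 7 × 13 = 91. M₁ = 13, y₁ ≡ 6 (mod 7). M₂ = 7, y₂ ≡ 2 (mod 13). t = 2×13×6 + 5×7×2 ≡ 44 (mod 91)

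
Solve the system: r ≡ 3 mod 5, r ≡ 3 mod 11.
M = 5 × 11 = 55. M₁ = 11, y₁ ≡ 1 mod 5. M₂ = 5, y₂ ≡ 9 mod 11. r = 3×11×1 + 3×5×9 ≡ 3 mod 55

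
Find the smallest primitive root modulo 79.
g = 3. Powers: [3, 9, 27, 2, 6, 18, ...] generates all 78 non-zero residues.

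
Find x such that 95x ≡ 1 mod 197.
Since 197 is prime, by Fermat 95^(-1) ≡ 95^{195} ≡ 56 mod 197. Verify: 95 × 56 = 5320 ≡ 1 mod 197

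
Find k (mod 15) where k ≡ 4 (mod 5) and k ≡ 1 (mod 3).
M = 5 × 3 = 15. M₁ = 3, y₁ ≡ 2 (mod 5). M₂ = 5, y₂ ≡ 2 (mod 3). k = 4×3×2 + 1×5×2 ≡ 4 (mod 15)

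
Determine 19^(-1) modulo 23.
Since 23 is prime, by Fermat 19^(-1) ≡ 19^{21} ≡ 17 (mod 23). Verify: 19 × 17 = 323 ≡ 1 (mod 23)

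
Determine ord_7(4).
Powers of 4 mod 7: 4^1≡4, 4^2≡2, 4^3≡1. So the order of 4 is 3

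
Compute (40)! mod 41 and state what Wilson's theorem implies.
(40)! mod 41 = 40. Since this equals -1 (mod 41), Wilson confirms 41 is prime.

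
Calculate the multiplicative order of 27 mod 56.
Powers of 27 mod 56: 27^1≡27, 27^2≡1. ord_56(27) = 2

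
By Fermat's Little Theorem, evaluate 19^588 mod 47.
By Fermat: 19^{46} ≡ 1 (mod 47). 588 ≡ 36 (mod 46). So 19^{588} ≡ 19^{36} ≡ 12 (mod 47)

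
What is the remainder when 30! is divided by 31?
By Wilson's theorem, (30)! ≡ -1 ≡ 30 (mod 31)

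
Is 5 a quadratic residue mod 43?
By Euler's criterion: 5^{21} ≡ 42 (mod 43). Since this equals -1 (≡ 42), 5 is not a QR.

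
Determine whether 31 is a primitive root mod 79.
31^{39} ≡ 1 (mod 79) and 39 < 78, so ord_79(31) = 39 ≠ 78 and 31 is not a primitive root.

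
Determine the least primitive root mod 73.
g = 5. Powers: [5, 25, 52, 41, 59, 3, 15, 2, 10, ...] generates all 72 non-zero residues.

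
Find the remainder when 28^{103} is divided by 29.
By Fermat: 28^{28} ≡ 1 (mod 29). 103 = 3×28 + 19. So 28^{103} ≡ 28^{19} ≡ 28 (mod 29)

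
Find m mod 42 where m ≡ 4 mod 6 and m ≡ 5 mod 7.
M = 6 × 7 = 42. M₁ = 7, y₁ ≡ 1 mod 6. M₂ = 6, y₂ ≡ 6 mod 7. m = 4×7×1 + 5×6×6 ≡ 40 mod 42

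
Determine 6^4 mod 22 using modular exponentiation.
6^{4} = 1296 ≡ 20 mod 22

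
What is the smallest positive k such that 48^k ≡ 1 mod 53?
Powers of 48 mod 53: 48^1≡48, 48^2≡25, 48^3≡34, 48^4≡42, 48^5≡2, 48^6≡43, 48^7≡50, 48^8≡15, 48^9≡31, 48^10≡4, 48^11≡33, 48^12≡47, 48^13≡30, 48^14≡9, 48^15≡8, 48^16≡13, 48^17≡41, 48^18≡7, 48^19≡18, 48^20≡16, 48^21≡26, 48^22≡29, 48^23≡14, 48^24≡36, 48^25≡32, 48^26≡52, 48^27≡5, 48^28≡28, 48^29≡19, 48^30≡11, 48^31≡51, 48^32≡10, 48^33≡3, 48^34≡38, 48^35≡22, 48^36≡49, 48^37≡20, 48^38≡6, 48^39≡23, 48^40≡44, 48^41≡45, 48^42≡40, 48^43≡12, 48^44≡46, 48^45≡35, 48^46≡37, 48^47≡27, 48^48≡24, 48^49≡39, 48^50≡17, 48^51≡21, 48^52≡1. So the order of 48 is 52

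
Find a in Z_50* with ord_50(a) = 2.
49 has order 2 mod 50 since 49^{2} ≡ 1 mod 50 and no smaller power works.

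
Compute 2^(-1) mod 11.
Since 11 is prime, by Fermat 2^(-1) ≡ 2^{9} ≡ 6 mod 11. Verify: 2 × 6 = 12 ≡ 1 mod 11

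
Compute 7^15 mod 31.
By repeated squaring (mod 31): 7^{1}≡7, 7^{2}≡18, 7^{4}≡14, 7^{8}≡10. Then 7^{15} = 7^{8+4+2+1} ≡ 10 × 14 × 18 × 7 ≡ 1 (mod 31)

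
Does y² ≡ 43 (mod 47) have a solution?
By Euler's criterion: 43^{23} ≡ 46 (mod 47). Since this equals -1 (≡ 46), 43 is not a QR.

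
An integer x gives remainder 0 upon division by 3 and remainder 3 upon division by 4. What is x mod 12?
M = 3 × 4 = 12. M₁ = 4, y₁ ≡ 1 mod 3. M₂ = 3, y₂ ≡ 3 mod 4. x = 0×4×1 + 3×3×3 ≡ 3 mod 12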